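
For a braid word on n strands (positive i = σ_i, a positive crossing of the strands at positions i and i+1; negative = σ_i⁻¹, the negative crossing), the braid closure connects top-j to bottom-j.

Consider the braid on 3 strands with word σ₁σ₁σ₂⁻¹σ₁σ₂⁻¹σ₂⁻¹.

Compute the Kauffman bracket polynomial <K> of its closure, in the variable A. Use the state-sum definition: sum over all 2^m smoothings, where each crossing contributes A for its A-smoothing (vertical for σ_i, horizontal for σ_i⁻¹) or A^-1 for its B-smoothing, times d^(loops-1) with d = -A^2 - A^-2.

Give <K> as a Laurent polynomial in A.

Braid: s1 s1 s2^-1 s1 s2^-1 s2^-1 on 3 strands, 6 crossings.
Writhe w = (#positive) - (#negative) = 3 - 3 = 0.
State-sum expansion of <K>. There are 2^6 = 64 states.
Smooth each crossing (0=||, 1=⌣⌢); contribution A^(Σ sign_k(1-2s_k)) * d^(L-1).
Tabulate the states by total A-exponent and number of loops L (A-exp: L × count):
  A^6: L=4 ×1
  A^4: L=3 ×6
  A^2: L=2 ×14, L=4 ×1
  A^0: L=1 ×13, L=3 ×7
  A^-2: L=2 ×14, L=4 ×1
  A^-4: L=3 ×6
  A^-6: L=4 ×1
Each group contributes A^e * Σ count * d^(L-1):
Powers of d = -A^2 - A^-2: d^2 = A^4 + 2 + A^-4; d^3 = -A^6 - 3*A^2 - 3*A^-2 - A^-6.
  A^6 * (d^3) = -A^12 - 3*A^8 - 3*A^4 - 1
  A^4 * (6*d^2) = 6*A^8 + 12*A^4 + 6
  A^2 * (14*d + d^3) = -A^8 - 17*A^4 - 17 - A^-4
  A^0 * (13 + 7*d^2) = 7*A^4 + 27 + 7*A^-4
  A^-2 * (14*d + d^3) = -A^4 - 17 - 17*A^-4 - A^-8
  A^-4 * (6*d^2) = 6 + 12*A^-4 + 6*A^-8
  A^-6 * (d^3) = -1 - 3*A^-4 - 3*A^-8 - A^-12
Summing the groups: <K> = -A^12 + 2*A^8 - 2*A^4 + 3 - 2*A^-4 + 2*A^-8 - A^-12

Answer: -A^12 + 2*A^8 - 2*A^4 + 3 - 2*A^-4 + 2*A^-8 - A^-12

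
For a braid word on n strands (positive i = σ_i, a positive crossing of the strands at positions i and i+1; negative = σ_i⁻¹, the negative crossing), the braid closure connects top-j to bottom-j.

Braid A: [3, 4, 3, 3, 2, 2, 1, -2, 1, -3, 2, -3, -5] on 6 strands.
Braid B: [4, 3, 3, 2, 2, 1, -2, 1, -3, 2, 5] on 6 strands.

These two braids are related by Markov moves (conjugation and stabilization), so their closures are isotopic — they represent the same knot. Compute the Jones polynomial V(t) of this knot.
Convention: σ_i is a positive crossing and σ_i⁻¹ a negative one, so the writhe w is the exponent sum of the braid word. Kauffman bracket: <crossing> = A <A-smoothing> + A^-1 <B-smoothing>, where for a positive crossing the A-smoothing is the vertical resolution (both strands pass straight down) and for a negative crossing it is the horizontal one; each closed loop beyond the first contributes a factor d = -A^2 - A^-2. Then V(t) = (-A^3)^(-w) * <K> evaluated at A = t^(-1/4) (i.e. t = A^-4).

Markov-equivalent braids have isotopic closures, hence identical knot invariants. Strip the Markov moves from each word to reach a common short braid β, then compute V(t) once on β.
Braid A: s3 s4 s3 s3 s2 s2 s1 s2^-1 s1 s3^-1 s2 s3^-1 s5^-1 on 6 strands reduces by inverse Markov moves (closure unchanged at each step):
  Destabilize: the word has the form β·s5^-1 where s5^-1 occurs only as the final letter (β ∈ B_5); drop it and the last strand → 5 strands.
  Deconjugate: the word is γ·β·γ⁻¹ with γ = s3 (prefix) and γ⁻¹ = s3^-1 (suffix); strip both.
Reduced to β = s4 s3 s3 s2 s2 s1 s2^-1 s1 s3^-1 s2 on 5 strands, 10 crossings.
Braid B: s4 s3 s3 s2 s2 s1 s2^-1 s1 s3^-1 s2 s5 on 6 strands reduces by inverse Markov moves (closure unchanged at each step):
  Destabilize: the word has the form β·s5 where s5 occurs only as the final letter (β ∈ B_5); drop it and the last strand → 5 strands.
Reduced to β = s4 s3 s3 s2 s2 s1 s2^-1 s1 s3^-1 s2 on 5 strands, 10 crossings.
Both give the same β = s4 s3 s3 s2 s2 s1 s2^-1 s1 s3^-1 s2 on 5 strands, so one state sum suffices:
Braid: s4 s3 s3 s2 s2 s1 s2^-1 s1 s3^-1 s2 on 5 strands, 10 crossings.
Writhe w = (#positive) - (#negative) = 8 - 2 = 6.
Enumerate smoothing states for the bracket polynomial. There are 2^10 = 1024 states.
Smooth each crossing (0=||, 1=⌣⌢); contribution A^(Σ sign_k(1-2s_k)) * d^(L-1).
Tabulate the states by total A-exponent and number of loops L (A-exp: L × count):
  A^10: L=3 ×1
  A^8: L=2 ×3, L=4 ×7
  A^6: L=1 ×2, L=3 ×29, L=5 ×14
  A^4: L=2 ×39, L=4 ×72, L=6 ×9
  A^2: L=1 ×17, L=3 ×137, L=5 ×54, L=7 ×2
  A^0: L=2 ×109, L=4 ×128, L=6 ×15
  A^-2: L=1 ×30, L=3 ×132, L=5 ×47, L=7 ×1
  A^-4: L=2 ×49, L=4 ×65, L=6 ×6
  A^-6: L=3 ×31, L=5 ×14
  A^-8: L=4 ×9, L=6 ×1
  A^-10: L=5 ×1
Each group contributes A^e * Σ count * d^(L-1):
Powers of d = -A^2 - A^-2: d^2 = A^4 + 2 + A^-4; d^3 = -A^6 - 3*A^2 - 3*A^-2 - A^-6; d^4 = A^8 + 4*A^4 + 6 + 4*A^-4 + A^-8; d^5 = -A^10 - 5*A^6 - 10*A^2 - 10*A^-2 - 5*A^-6 - A^-10; d^6 = A^12 + 6*A^8 + 15*A^4 + 20 + 15*A^-4 + 6*A^-8 + A^-12.
  A^10 * (d^2) = A^14 + 2*A^10 + A^6
  A^8 * (3*d + 7*d^3) = -7*A^14 - 24*A^10 - 24*A^6 - 7*A^2
  A^6 * (2 + 29*d^2 + 14*d^4) = 14*A^14 + 85*A^10 + 144*A^6 + 85*A^2 + 14*A^-2
  A^4 * (39*d + 72*d^3 + 9*d^5) = -9*A^14 - 117*A^10 - 345*A^6 - 345*A^2 - 117*A^-2 - 9*A^-6
  A^2 * (17 + 137*d^2 + 54*d^4 + 2*d^6) = 2*A^14 + 66*A^10 + 383*A^6 + 655*A^2 + 383*A^-2 + 66*A^-6 + 2*A^-10
  A^0 * (109*d + 128*d^3 + 15*d^5) = -15*A^10 - 203*A^6 - 643*A^2 - 643*A^-2 - 203*A^-6 - 15*A^-10
  A^-2 * (30 + 132*d^2 + 47*d^4 + d^6) = A^10 + 53*A^6 + 335*A^2 + 596*A^-2 + 335*A^-6 + 53*A^-10 + A^-14
  A^-4 * (49*d + 65*d^3 + 6*d^5) = -6*A^6 - 95*A^2 - 304*A^-2 - 304*A^-6 - 95*A^-10 - 6*A^-14
  A^-6 * (31*d^2 + 14*d^4) = 14*A^2 + 87*A^-2 + 146*A^-6 + 87*A^-10 + 14*A^-14
  A^-8 * (9*d^3 + d^5) = -A^2 - 14*A^-2 - 37*A^-6 - 37*A^-10 - 14*A^-14 - A^-18
  A^-10 * (d^4) = A^-2 + 4*A^-6 + 6*A^-10 + 4*A^-14 + A^-18
Summing the groups: <K> = A^14 - 2*A^10 + 3*A^6 - 2*A^2 + 3*A^-2 - 2*A^-6 + A^-10 - A^-14
Normalise by the writhe: (-A^3)^(-w) = (-A^3)^(-6) = A^-18, so f(A) = A^-18 * <K> = A^-4 - 2*A^-8 + 3*A^-12 - 2*A^-16 + 3*A^-20 - 2*A^-24 + A^-28 - A^-32.
Substitute A = t^(-1/4), i.e. A^e → t^(-e/4): V(t) = -t^8 + t^7 - 2*t^6 + 3*t^5 - 2*t^4 + 3*t^3 - 2*t^2 + t

Answer: -t^8 + t^7 - 2*t^6 + 3*t^5 - 2*t^4 + 3*t^3 - 2*t^2 + t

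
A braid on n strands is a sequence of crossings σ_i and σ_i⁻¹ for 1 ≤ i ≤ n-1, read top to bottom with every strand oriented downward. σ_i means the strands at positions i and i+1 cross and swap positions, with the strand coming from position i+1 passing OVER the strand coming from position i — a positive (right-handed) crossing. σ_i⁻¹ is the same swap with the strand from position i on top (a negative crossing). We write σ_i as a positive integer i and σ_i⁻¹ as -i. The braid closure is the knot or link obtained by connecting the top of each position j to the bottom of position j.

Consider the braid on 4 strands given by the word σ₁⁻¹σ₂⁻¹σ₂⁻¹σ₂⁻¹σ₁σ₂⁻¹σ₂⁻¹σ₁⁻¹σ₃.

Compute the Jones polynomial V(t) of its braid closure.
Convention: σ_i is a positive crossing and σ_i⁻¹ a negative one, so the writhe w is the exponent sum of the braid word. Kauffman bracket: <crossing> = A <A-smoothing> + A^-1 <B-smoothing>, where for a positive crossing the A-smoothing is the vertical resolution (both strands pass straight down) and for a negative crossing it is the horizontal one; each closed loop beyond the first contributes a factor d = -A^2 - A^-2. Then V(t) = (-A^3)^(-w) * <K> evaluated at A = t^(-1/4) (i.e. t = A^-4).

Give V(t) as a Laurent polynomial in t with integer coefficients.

The presented braid s1^-1 s2^-1 s2^-1 s2^-1 s1 s2^-1 s2^-1 s1^-1 s3 on 4 strands reduces by inverse Markov moves (closure unchanged at each step):
  Destabilize: the word has the form β·s3 where s3 occurs only as the final letter (β ∈ B_3); drop it and the last strand → 3 strands.
Reduced to β = s1^-1 s2^-1 s2^-1 s2^-1 s1 s2^-1 s2^-1 s1^-1 on 3 strands, 8 crossings.
Compute on β:
Braid: s1^-1 s2^-1 s2^-1 s2^-1 s1 s2^-1 s2^-1 s1^-1 on 3 strands, 8 crossings.
Writhe w = (#positive) - (#negative) = 1 - 7 = -6.
Enumerate smoothing states for the bracket polynomial. There are 2^8 = 256 states.
For each crossing: s=0 is the vertical smoothing, s=1 horizontal. Crossing k contributes A^(sign_k * (1 - 2*s_k)); loop factor d = -A^2 - A^-2.
Tabulate the states by total A-exponent and number of loops L (A-exp: L × count):
  A^8: L=6 ×1
  A^6: L=5 ×8
  A^4: L=4 ×27, L=6 ×1
  A^2: L=3 ×49, L=5 ×7
  A^0: L=2 ×49, L=4 ×21
  A^-2: L=1 ×22, L=3 ×34
  A^-4: L=2 ×27, L=4 ×1
  A^-6: L=1 ×5, L=3 ×3
  A^-8: L=2 ×1
Each group contributes A^e * Σ count * d^(L-1):
Powers of d = -A^2 - A^-2: d^2 = A^4 + 2 + A^-4; d^3 = -A^6 - 3*A^2 - 3*A^-2 - A^-6; d^4 = A^8 + 4*A^4 + 6 + 4*A^-4 + A^-8; d^5 = -A^10 - 5*A^6 - 10*A^2 - 10*A^-2 - 5*A^-6 - A^-10.
  A^8 * (d^5) = -A^18 - 5*A^14 - 10*A^10 - 10*A^6 - 5*A^2 - A^-2
  A^6 * (8*d^4) = 8*A^14 + 32*A^10 + 48*A^6 + 32*A^2 + 8*A^-2
  A^4 * (27*d^3 + d^5) = -A^14 - 32*A^10 - 91*A^6 - 91*A^2 - 32*A^-2 - A^-6
  A^2 * (49*d^2 + 7*d^4) = 7*A^10 + 77*A^6 + 140*A^2 + 77*A^-2 + 7*A^-6
  A^0 * (49*d + 21*d^3) = -21*A^6 - 112*A^2 - 112*A^-2 - 21*A^-6
  A^-2 * (22 + 34*d^2) = 34*A^2 + 90*A^-2 + 34*A^-6
  A^-4 * (27*d + d^3) = -A^2 - 30*A^-2 - 30*A^-6 - A^-10
  A^-6 * (5 + 3*d^2) = 3*A^-2 + 11*A^-6 + 3*A^-10
  A^-8 * (d) = -A^-6 - A^-10
Summing the groups: <K> = -A^18 + 2*A^14 - 3*A^10 + 3*A^6 - 3*A^2 + 3*A^-2 - A^-6 + A^-10
Normalise by the writhe: (-A^3)^(-w) = (-A^3)^(6) = A^18, so f(A) = A^18 * <K> = -A^36 + 2*A^32 - 3*A^28 + 3*A^24 - 3*A^20 + 3*A^16 - A^12 + A^8.
Substitute A = t^(-1/4), i.e. A^e → t^(-e/4): V(t) = t^-2 - t^-3 + 3*t^-4 - 3*t^-5 + 3*t^-6 - 3*t^-7 + 2*t^-8 - t^-9

Answer: t^-2 - t^-3 + 3*t^-4 - 3*t^-5 + 3*t^-6 - 3*t^-7 + 2*t^-8 - t^-9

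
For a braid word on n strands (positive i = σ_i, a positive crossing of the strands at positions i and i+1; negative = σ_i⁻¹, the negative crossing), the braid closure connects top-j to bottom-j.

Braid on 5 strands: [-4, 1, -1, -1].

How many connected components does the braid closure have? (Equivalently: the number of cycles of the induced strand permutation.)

Track the strand permutation on 5 strands, starting from identity.
  step 1: s4^-1 swaps positions 4,5 -> [1 2 3 5 4]
  step 2: s1 swaps positions 1,2 -> [2 1 3 5 4]
  step 3: s1^-1 swaps positions 1,2 -> [1 2 3 5 4]
  step 4: s1^-1 swaps positions 1,2 -> [2 1 3 5 4]
Final permutation (position -> original strand): [2 1 3 5 4]
Closure components = cycle count of this permutation = 3.

Answer: 3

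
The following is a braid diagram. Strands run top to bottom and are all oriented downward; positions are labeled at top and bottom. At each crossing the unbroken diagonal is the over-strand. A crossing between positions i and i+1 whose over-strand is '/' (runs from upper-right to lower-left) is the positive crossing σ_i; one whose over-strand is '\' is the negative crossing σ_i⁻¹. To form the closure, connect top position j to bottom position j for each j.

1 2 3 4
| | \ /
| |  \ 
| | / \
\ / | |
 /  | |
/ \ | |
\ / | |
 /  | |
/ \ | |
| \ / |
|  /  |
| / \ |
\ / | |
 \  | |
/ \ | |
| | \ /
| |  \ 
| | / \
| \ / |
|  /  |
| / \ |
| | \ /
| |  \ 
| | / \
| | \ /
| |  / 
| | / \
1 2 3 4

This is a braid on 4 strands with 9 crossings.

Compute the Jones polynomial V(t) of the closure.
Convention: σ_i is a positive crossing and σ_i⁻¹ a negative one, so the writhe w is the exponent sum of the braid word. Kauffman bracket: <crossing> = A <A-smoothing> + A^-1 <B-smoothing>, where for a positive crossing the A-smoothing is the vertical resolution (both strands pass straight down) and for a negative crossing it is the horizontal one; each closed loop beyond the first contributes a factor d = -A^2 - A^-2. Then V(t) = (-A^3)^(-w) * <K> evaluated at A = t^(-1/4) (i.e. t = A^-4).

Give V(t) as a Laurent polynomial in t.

Reading the diagram top to bottom ('/'-over between positions i,i+1 = s_i, '\'-over = s_i^-1): braid word = s3^-1 s1 s1 s2 s1^-1 s3^-1 s2 s3^-1 s3.
The presented braid s3^-1 s1 s1 s2 s1^-1 s3^-1 s2 s3^-1 s3 on 4 strands reduces by inverse Markov moves (closure unchanged at each step):
  Deconjugate: the word is γ·β·γ⁻¹ with γ = s3^-1 (prefix) and γ⁻¹ = s3 (suffix); strip both.
Reduced to β = s1 s1 s2 s1^-1 s3^-1 s2 s3^-1 on 4 strands, 7 crossings.
Compute on β:
Braid: s1 s1 s2 s1^-1 s3^-1 s2 s3^-1 on 4 strands, 7 crossings.
Writhe w = (#positive) - (#negative) = 4 - 3 = 1.
Computing the Kauffman bracket via state sum. There are 2^7 = 128 states.
For each crossing: s=0 is the vertical smoothing, s=1 horizontal. Crossing k contributes A^(sign_k * (1 - 2*s_k)); loop factor d = -A^2 - A^-2.
Tabulate the states by total A-exponent and number of loops L (A-exp: L × count):
  A^7: L=3 ×1
  A^5: L=2 ×4, L=4 ×3
  A^3: L=1 ×5, L=3 ×15, L=5 ×1
  A^1: L=2 ×27, L=4 ×8
  A^-1: L=1 ×14, L=3 ×20, L=5 ×1
  A^-3: L=2 ×17, L=4 ×4
  A^-5: L=3 ×7
  A^-7: L=4 ×1
Each group contributes A^e * Σ count * d^(L-1):
Powers of d = -A^2 - A^-2: d^2 = A^4 + 2 + A^-4; d^3 = -A^6 - 3*A^2 - 3*A^-2 - A^-6; d^4 = A^8 + 4*A^4 + 6 + 4*A^-4 + A^-8.
  A^7 * (d^2) = A^11 + 2*A^7 + A^3
  A^5 * (4*d + 3*d^3) = -3*A^11 - 13*A^7 - 13*A^3 - 3*A^-1
  A^3 * (5 + 15*d^2 + d^4) = A^11 + 19*A^7 + 41*A^3 + 19*A^-1 + A^-5
  A^1 * (27*d + 8*d^3) = -8*A^7 - 51*A^3 - 51*A^-1 - 8*A^-5
  A^-1 * (14 + 20*d^2 + d^4) = A^7 + 24*A^3 + 60*A^-1 + 24*A^-5 + A^-9
  A^-3 * (17*d + 4*d^3) = -4*A^3 - 29*A^-1 - 29*A^-5 - 4*A^-9
  A^-5 * (7*d^2) = 7*A^-1 + 14*A^-5 + 7*A^-9
  A^-7 * (d^3) = -A^-1 - 3*A^-5 - 3*A^-9 - A^-13
Summing the groups: <K> = -A^11 + A^7 - 2*A^3 + 2*A^-1 - A^-5 + A^-9 - A^-13
Normalise by the writhe: (-A^3)^(-w) = (-A^3)^(-1) = -A^-3, so f(A) = -A^-3 * <K> = A^8 - A^4 + 2 - 2*A^-4 + A^-8 - A^-12 + A^-16.
Substitute A = t^(-1/4), i.e. A^e → t^(-e/4): V(t) = t^4 - t^3 + t^2 - 2*t + 2 - t^-1 + t^-2

Answer: t^4 - t^3 + t^2 - 2*t + 2 - t^-1 + t^-2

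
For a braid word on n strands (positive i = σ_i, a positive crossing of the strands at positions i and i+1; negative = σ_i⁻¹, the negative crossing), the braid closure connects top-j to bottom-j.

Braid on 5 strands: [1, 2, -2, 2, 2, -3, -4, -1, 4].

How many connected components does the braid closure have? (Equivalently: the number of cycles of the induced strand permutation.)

4

Derivation:
Track the strand permutation on 5 strands, starting from identity.
  step 1: s1 swaps positions 1,2 -> [2 1 3 4 5]
  step 2: s2 swaps positions 2,3 -> [2 3 1 4 5]
  step 3: s2^-1 swaps positions 2,3 -> [2 1 3 4 5]
  step 4: s2 swaps positions 2,3 -> [2 3 1 4 5]
  step 5: s2 swaps positions 2,3 -> [2 1 3 4 5]
  step 6: s3^-1 swaps positions 3,4 -> [2 1 4 3 5]
  step 7: s4^-1 swaps positions 4,5 -> [2 1 4 5 3]
  step 8: s1^-1 swaps positions 1,2 -> [1 2 4 5 3]
  step 9: s4 swaps positions 4,5 -> [1 2 4 3 5]
Final permutation (position -> original strand): [1 2 4 3 5]
Closure components = cycle count of this permutation = 4.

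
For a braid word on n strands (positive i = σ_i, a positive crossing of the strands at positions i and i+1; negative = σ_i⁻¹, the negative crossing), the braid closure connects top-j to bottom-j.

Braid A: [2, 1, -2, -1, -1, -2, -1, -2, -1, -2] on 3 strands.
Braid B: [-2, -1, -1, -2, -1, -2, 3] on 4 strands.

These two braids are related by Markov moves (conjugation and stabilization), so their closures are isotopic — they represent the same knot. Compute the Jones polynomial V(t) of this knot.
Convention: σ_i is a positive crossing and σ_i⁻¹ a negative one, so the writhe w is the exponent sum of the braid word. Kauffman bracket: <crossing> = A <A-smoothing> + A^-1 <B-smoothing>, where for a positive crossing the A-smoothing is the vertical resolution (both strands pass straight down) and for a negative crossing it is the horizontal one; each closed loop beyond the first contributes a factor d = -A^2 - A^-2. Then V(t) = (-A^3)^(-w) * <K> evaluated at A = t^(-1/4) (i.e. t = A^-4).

Markov-equivalent braids have isotopic closures, hence identical knot invariants. Strip the Markov moves from each word to reach a common short braid β, then compute V(t) once on β.
Braid A: s2 s1 s2^-1 s1^-1 s1^-1 s2^-1 s1^-1 s2^-1 s1^-1 s2^-1 on 3 strands reduces by inverse Markov moves (closure unchanged at each step):
  Deconjugate: the word is γ·β·γ⁻¹ with γ = s2 s1 (prefix) and γ⁻¹ = s1^-1 s2^-1 (suffix); strip both.
Reduced to β = s2^-1 s1^-1 s1^-1 s2^-1 s1^-1 s2^-1 on 3 strands, 6 crossings.
Braid B: s2^-1 s1^-1 s1^-1 s2^-1 s1^-1 s2^-1 s3 on 4 strands reduces by inverse Markov moves (closure unchanged at each step):
  Destabilize: the word has the form β·s3 where s3 occurs only as the final letter (β ∈ B_3); drop it and the last strand → 3 strands.
Reduced to β = s2^-1 s1^-1 s1^-1 s2^-1 s1^-1 s2^-1 on 3 strands, 6 crossings.
Both give the same β = s2^-1 s1^-1 s1^-1 s2^-1 s1^-1 s2^-1 on 3 strands, so one state sum suffices:
Braid: s2^-1 s1^-1 s1^-1 s2^-1 s1^-1 s2^-1 on 3 strands, 6 crossings.
Writhe w = (#positive) - (#negative) = 0 - 6 = -6.
State-sum expansion of <K>. There are 2^6 = 64 states.
Each crossing splits two ways (0=vertical, 1=horizontal). The state's weight is A^(#A-smoothings - #B-smoothings) * d^(loops - 1).
Tabulate the states by total A-exponent and number of loops L (A-exp: L × count):
  A^6: L=3 ×1
  A^4: L=2 ×4, L=4 ×2
  A^2: L=1 ×4, L=3 ×11
  A^0: L=2 ×18, L=4 ×2
  A^-2: L=1 ×9, L=3 ×6
  A^-4: L=2 ×6
  A^-6: L=3 ×1
Each group contributes A^e * Σ count * d^(L-1):
Powers of d = -A^2 - A^-2: d^2 = A^4 + 2 + A^-4; d^3 = -A^6 - 3*A^2 - 3*A^-2 - A^-6.
  A^6 * (d^2) = A^10 + 2*A^6 + A^2
  A^4 * (4*d + 2*d^3) = -2*A^10 - 10*A^6 - 10*A^2 - 2*A^-2
  A^2 * (4 + 11*d^2) = 11*A^6 + 26*A^2 + 11*A^-2
  A^0 * (18*d + 2*d^3) = -2*A^6 - 24*A^2 - 24*A^-2 - 2*A^-6
  A^-2 * (9 + 6*d^2) = 6*A^2 + 21*A^-2 + 6*A^-6
  A^-4 * (6*d) = -6*A^-2 - 6*A^-6
  A^-6 * (d^2) = A^-2 + 2*A^-6 + A^-10
Summing the groups: <K> = -A^10 + A^6 - A^2 + A^-2 + A^-10
Normalise by the writhe: (-A^3)^(-w) = (-A^3)^(6) = A^18, so f(A) = A^18 * <K> = -A^28 + A^24 - A^20 + A^16 + A^8.
Substitute A = t^(-1/4), i.e. A^e → t^(-e/4): V(t) = t^-2 + t^-4 - t^-5 + t^-6 - t^-7

Answer: t^-2 + t^-4 - t^-5 + t^-6 - t^-7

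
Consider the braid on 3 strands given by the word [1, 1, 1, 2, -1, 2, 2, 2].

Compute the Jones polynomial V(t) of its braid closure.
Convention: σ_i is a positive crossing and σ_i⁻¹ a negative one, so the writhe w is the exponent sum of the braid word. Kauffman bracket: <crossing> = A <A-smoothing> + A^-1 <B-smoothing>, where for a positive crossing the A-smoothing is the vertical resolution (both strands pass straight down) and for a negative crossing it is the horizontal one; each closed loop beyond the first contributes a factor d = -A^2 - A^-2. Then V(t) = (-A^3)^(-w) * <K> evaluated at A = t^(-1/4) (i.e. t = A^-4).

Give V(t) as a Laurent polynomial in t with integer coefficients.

-t^9 + 2*t^8 - 3*t^7 + 3*t^6 - 3*t^5 + 3*t^4 - t^3 + t^2

Derivation:
Braid: s1 s1 s1 s2 s1^-1 s2 s2 s2 on 3 strands, 8 crossings.
Writhe w = (#positive) - (#negative) = 7 - 1 = 6.
Computing the Kauffman bracket via state sum. There are 2^8 = 256 states.
Each crossing splits two ways (0=vertical, 1=horizontal). The state's weight is A^(#A-smoothings - #B-smoothings) * d^(loops - 1).
Tabulate the states by total A-exponent and number of loops L (A-exp: L × count):
  A^8: L=2 ×1
  A^6: L=1 ×4, L=3 ×4
  A^4: L=2 ×25, L=4 ×3
  A^2: L=1 ×21, L=3 ×34, L=5 ×1
  A^0: L=2 ×48, L=4 ×22
  A^-2: L=3 ×49, L=5 ×7
  A^-4: L=4 ×27, L=6 ×1
  A^-6: L=5 ×8
  A^-8: L=6 ×1
Each group contributes A^e * Σ count * d^(L-1):
Powers of d = -A^2 - A^-2: d^2 = A^4 + 2 + A^-4; d^3 = -A^6 - 3*A^2 - 3*A^-2 - A^-6; d^4 = A^8 + 4*A^4 + 6 + 4*A^-4 + A^-8; d^5 = -A^10 - 5*A^6 - 10*A^2 - 10*A^-2 - 5*A^-6 - A^-10.
  A^8 * (d) = -A^10 - A^6
  A^6 * (4 + 4*d^2) = 4*A^10 + 12*A^6 + 4*A^2
  A^4 * (25*d + 3*d^3) = -3*A^10 - 34*A^6 - 34*A^2 - 3*A^-2
  A^2 * (21 + 34*d^2 + d^4) = A^10 + 38*A^6 + 95*A^2 + 38*A^-2 + A^-6
  A^0 * (48*d + 22*d^3) = -22*A^6 - 114*A^2 - 114*A^-2 - 22*A^-6
  A^-2 * (49*d^2 + 7*d^4) = 7*A^6 + 77*A^2 + 140*A^-2 + 77*A^-6 + 7*A^-10
  A^-4 * (27*d^3 + d^5) = -A^6 - 32*A^2 - 91*A^-2 - 91*A^-6 - 32*A^-10 - A^-14
  A^-6 * (8*d^4) = 8*A^2 + 32*A^-2 + 48*A^-6 + 32*A^-10 + 8*A^-14
  A^-8 * (d^5) = -A^2 - 5*A^-2 - 10*A^-6 - 10*A^-10 - 5*A^-14 - A^-18
Summing the groups: <K> = A^10 - A^6 + 3*A^2 - 3*A^-2 + 3*A^-6 - 3*A^-10 + 2*A^-14 - A^-18
Normalise by the writhe: (-A^3)^(-w) = (-A^3)^(-6) = A^-18, so f(A) = A^-18 * <K> = A^-8 - A^-12 + 3*A^-16 - 3*A^-20 + 3*A^-24 - 3*A^-28 + 2*A^-32 - A^-36.
Substitute A = t^(-1/4), i.e. A^e → t^(-e/4): V(t) = -t^9 + 2*t^8 - 3*t^7 + 3*t^6 - 3*t^5 + 3*t^4 - t^3 + t^2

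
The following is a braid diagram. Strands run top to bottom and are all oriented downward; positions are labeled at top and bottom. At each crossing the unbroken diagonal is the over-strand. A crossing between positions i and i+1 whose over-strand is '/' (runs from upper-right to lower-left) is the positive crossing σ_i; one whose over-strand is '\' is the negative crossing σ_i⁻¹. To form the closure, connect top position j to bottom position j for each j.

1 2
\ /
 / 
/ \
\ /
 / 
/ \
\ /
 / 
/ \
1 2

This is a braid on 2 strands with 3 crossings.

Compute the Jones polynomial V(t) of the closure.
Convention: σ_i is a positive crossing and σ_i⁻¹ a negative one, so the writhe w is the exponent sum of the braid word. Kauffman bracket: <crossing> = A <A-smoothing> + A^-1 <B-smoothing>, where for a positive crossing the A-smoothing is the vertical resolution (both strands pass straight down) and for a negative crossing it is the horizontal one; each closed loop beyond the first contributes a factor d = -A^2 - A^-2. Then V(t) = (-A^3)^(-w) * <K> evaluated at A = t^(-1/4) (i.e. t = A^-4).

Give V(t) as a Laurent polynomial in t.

-t^4 + t^3 + t

Derivation:
Reading the diagram top to bottom ('/'-over between positions i,i+1 = s_i, '\'-over = s_i^-1): braid word = s1 s1 s1.
Braid: s1 s1 s1 on 2 strands, 3 crossings.
Writhe w = (#positive) - (#negative) = 3 - 0 = 3.
Computing the Kauffman bracket via state sum. There are 2^3 = 8 states.
Smooth each crossing (0=||, 1=⌣⌢); contribution A^(Σ sign_k(1-2s_k)) * d^(L-1).
  state 000: A-exp=+3, loops=2, term = A^3 * d^1
  state 001: A-exp=+1, loops=1, term = A^1 * d^0
  state 010: A-exp=+1, loops=1, term = A^1 * d^0
  state 011: A-exp=-1, loops=2, term = A^-1 * d^1
  state 100: A-exp=+1, loops=1, term = A^1 * d^0
  state 101: A-exp=-1, loops=2, term = A^-1 * d^1
  state 110: A-exp=-1, loops=2, term = A^-1 * d^1
  state 111: A-exp=-3, loops=3, term = A^-3 * d^2
Collect the terms by A-exponent (count of states per loop number):
Powers of d = -A^2 - A^-2: d^2 = A^4 + 2 + A^-4.
  A^3 * (d) = -A^5 - A
  A^1 * (3) = 3*A
  A^-1 * (3*d) = -3*A - 3*A^-3
  A^-3 * (d^2) = A + 2*A^-3 + A^-7
Summing the groups: <K> = -A^5 - A^-3 + A^-7
Normalise by the writhe: (-A^3)^(-w) = (-A^3)^(-3) = -A^-9, so f(A) = -A^-9 * <K> = A^-4 + A^-12 - A^-16.
Substitute A = t^(-1/4), i.e. A^e → t^(-e/4): V(t) = -t^4 + t^3 + t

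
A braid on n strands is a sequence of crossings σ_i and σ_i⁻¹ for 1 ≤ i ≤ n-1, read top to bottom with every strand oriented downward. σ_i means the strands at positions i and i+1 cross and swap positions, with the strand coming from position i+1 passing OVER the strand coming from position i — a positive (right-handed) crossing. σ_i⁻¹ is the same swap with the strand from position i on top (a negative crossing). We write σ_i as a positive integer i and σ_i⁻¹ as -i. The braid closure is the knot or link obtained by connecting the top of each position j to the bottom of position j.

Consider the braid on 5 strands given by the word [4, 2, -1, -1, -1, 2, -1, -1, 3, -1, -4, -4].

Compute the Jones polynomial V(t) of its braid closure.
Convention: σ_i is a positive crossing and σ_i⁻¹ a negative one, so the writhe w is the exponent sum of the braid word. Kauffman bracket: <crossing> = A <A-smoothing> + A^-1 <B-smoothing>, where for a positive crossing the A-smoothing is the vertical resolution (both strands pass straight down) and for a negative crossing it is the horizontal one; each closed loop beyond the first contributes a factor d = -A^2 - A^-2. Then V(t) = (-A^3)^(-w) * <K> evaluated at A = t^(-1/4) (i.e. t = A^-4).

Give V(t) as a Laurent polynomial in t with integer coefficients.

1 - t^-1 + 3*t^-2 - 3*t^-3 + 3*t^-4 - 4*t^-5 + 3*t^-6 - 2*t^-7 + t^-8

Derivation:
The presented braid s4 s2 s1^-1 s1^-1 s1^-1 s2 s1^-1 s1^-1 s3 s1^-1 s4^-1 s4^-1 on 5 strands reduces by inverse Markov moves (closure unchanged at each step):
  Deconjugate: the word is γ·β·γ⁻¹ with γ = s4 (prefix) and γ⁻¹ = s4^-1 (suffix); strip both.
  Destabilize: the word has the form β·s4^-1 where s4^-1 occurs only as the final letter (β ∈ B_4); drop it and the last strand → 4 strands.
Reduced to β = s2 s1^-1 s1^-1 s1^-1 s2 s1^-1 s1^-1 s3 s1^-1 on 4 strands, 9 crossings.
Compute on β:
Braid: s2 s1^-1 s1^-1 s1^-1 s2 s1^-1 s1^-1 s3 s1^-1 on 4 strands, 9 crossings.
Writhe w = (#positive) - (#negative) = 3 - 6 = -3.
State-sum expansion of <K>. There are 2^9 = 512 states.
Smooth each crossing (0=||, 1=⌣⌢); contribution A^(Σ sign_k(1-2s_k)) * d^(L-1).
Tabulate the states by total A-exponent and number of loops L (A-exp: L × count):
  A^9: L=8 ×1
  A^7: L=7 ×9
  A^5: L=6 ×36
  A^3: L=5 ×84
  A^1: L=4 ×126
  A^-1: L=3 ×124, L=5 ×2
  A^-3: L=2 ×75, L=4 ×9
  A^-5: L=1 ×21, L=3 ×15
  A^-7: L=2 ×8, L=4 ×1
  A^-9: L=3 ×1
Each group contributes A^e * Σ count * d^(L-1):
Powers of d = -A^2 - A^-2: d^2 = A^4 + 2 + A^-4; d^3 = -A^6 - 3*A^2 - 3*A^-2 - A^-6; d^4 = A^8 + 4*A^4 + 6 + 4*A^-4 + A^-8; d^5 = -A^10 - 5*A^6 - 10*A^2 - 10*A^-2 - 5*A^-6 - A^-10; d^6 = A^12 + 6*A^8 + 15*A^4 + 20 + 15*A^-4 + 6*A^-8 + A^-12; d^7 = -A^14 - 7*A^10 - 21*A^6 - 35*A^2 - 35*A^-2 - 21*A^-6 - 7*A^-10 - A^-14.
  A^9 * (d^7) = -A^23 - 7*A^19 - 21*A^15 - 35*A^11 - 35*A^7 - 21*A^3 - 7*A^-1 - A^-5
  A^7 * (9*d^6) = 9*A^19 + 54*A^15 + 135*A^11 + 180*A^7 + 135*A^3 + 54*A^-1 + 9*A^-5
  A^5 * (36*d^5) = -36*A^15 - 180*A^11 - 360*A^7 - 360*A^3 - 180*A^-1 - 36*A^-5
  A^3 * (84*d^4) = 84*A^11 + 336*A^7 + 504*A^3 + 336*A^-1 + 84*A^-5
  A^1 * (126*d^3) = -126*A^7 - 378*A^3 - 378*A^-1 - 126*A^-5
  A^-1 * (124*d^2 + 2*d^4) = 2*A^7 + 132*A^3 + 260*A^-1 + 132*A^-5 + 2*A^-9
  A^-3 * (75*d + 9*d^3) = -9*A^3 - 102*A^-1 - 102*A^-5 - 9*A^-9
  A^-5 * (21 + 15*d^2) = 15*A^-1 + 51*A^-5 + 15*A^-9
  A^-7 * (8*d + d^3) = -A^-1 - 11*A^-5 - 11*A^-9 - A^-13
  A^-9 * (d^2) = A^-5 + 2*A^-9 + A^-13
Summing the groups: <K> = -A^23 + 2*A^19 - 3*A^15 + 4*A^11 - 3*A^7 + 3*A^3 - 3*A^-1 + A^-5 - A^-9
Normalise by the writhe: (-A^3)^(-w) = (-A^3)^(3) = -A^9, so f(A) = -A^9 * <K> = A^32 - 2*A^28 + 3*A^24 - 4*A^20 + 3*A^16 - 3*A^12 + 3*A^8 - A^4 + 1.
Substitute A = t^(-1/4), i.e. A^e → t^(-e/4): V(t) = 1 - t^-1 + 3*t^-2 - 3*t^-3 + 3*t^-4 - 4*t^-5 + 3*t^-6 - 2*t^-7 + t^-8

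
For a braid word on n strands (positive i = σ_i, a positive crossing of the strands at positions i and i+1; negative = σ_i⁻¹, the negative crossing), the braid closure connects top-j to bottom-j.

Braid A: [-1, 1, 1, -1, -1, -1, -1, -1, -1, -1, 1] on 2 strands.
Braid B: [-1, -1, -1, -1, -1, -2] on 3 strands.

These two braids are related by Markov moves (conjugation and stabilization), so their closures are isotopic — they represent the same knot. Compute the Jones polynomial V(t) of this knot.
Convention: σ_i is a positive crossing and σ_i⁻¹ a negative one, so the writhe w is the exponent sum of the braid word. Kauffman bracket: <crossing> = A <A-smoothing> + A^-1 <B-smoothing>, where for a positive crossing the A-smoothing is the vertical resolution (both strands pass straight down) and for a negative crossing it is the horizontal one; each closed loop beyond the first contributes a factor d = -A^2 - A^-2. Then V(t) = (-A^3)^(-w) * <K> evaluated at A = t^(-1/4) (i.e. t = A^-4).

Markov-equivalent braids have isotopic closures, hence identical knot invariants. Strip the Markov moves from each word to reach a common short braid β, then compute V(t) once on β.
Braid A: s1^-1 s1 s1 s1^-1 s1^-1 s1^-1 s1^-1 s1^-1 s1^-1 s1^-1 s1 on 2 strands reduces by inverse Markov moves (closure unchanged at each step):
  Deconjugate: the word is γ·β·γ⁻¹ with γ = s1^-1 (prefix) and γ⁻¹ = s1 (suffix); strip both.
  Deconjugate: the word is γ·β·γ⁻¹ with γ = s1 s1 (prefix) and γ⁻¹ = s1^-1 s1^-1 (suffix); strip both.
Reduced to β = s1^-1 s1^-1 s1^-1 s1^-1 s1^-1 on 2 strands, 5 crossings.
Braid B: s1^-1 s1^-1 s1^-1 s1^-1 s1^-1 s2^-1 on 3 strands reduces by inverse Markov moves (closure unchanged at each step):
  Destabilize: the word has the form β·s2^-1 where s2^-1 occurs only as the final letter (β ∈ B_2); drop it and the last strand → 2 strands.
Reduced to β = s1^-1 s1^-1 s1^-1 s1^-1 s1^-1 on 2 strands, 5 crossings.
Both give the same β = s1^-1 s1^-1 s1^-1 s1^-1 s1^-1 on 2 strands, so one state sum suffices:
Braid: s1^-1 s1^-1 s1^-1 s1^-1 s1^-1 on 2 strands, 5 crossings.
Writhe w = (#positive) - (#negative) = 0 - 5 = -5.
Computing the Kauffman bracket via state sum. There are 2^5 = 32 states.
Each crossing splits two ways (0=vertical, 1=horizontal). The state's weight is A^(#A-smoothings - #B-smoothings) * d^(loops - 1).
  state 00000: A-exp=-5, loops=2, term = A^-5 * d^1
  state 00001: A-exp=-3, loops=1, term = A^-3 * d^0
  state 00010: A-exp=-3, loops=1, term = A^-3 * d^0
  state 00011: A-exp=-1, loops=2, term = A^-1 * d^1
  state 00100: A-exp=-3, loops=1, term = A^-3 * d^0
  state 00101: A-exp=-1, loops=2, term = A^-1 * d^1
  state 00110: A-exp=-1, loops=2, term = A^-1 * d^1
  state 00111: A-exp=+1, loops=3, term = A^1 * d^2
  state 01000: A-exp=-3, loops=1, term = A^-3 * d^0
  state 01001: A-exp=-1, loops=2, term = A^-1 * d^1
  state 01010: A-exp=-1, loops=2, term = A^-1 * d^1
  state 01011: A-exp=+1, loops=3, term = A^1 * d^2
  state 01100: A-exp=-1, loops=2, term = A^-1 * d^1
  state 01101: A-exp=+1, loops=3, term = A^1 * d^2
  state 01110: A-exp=+1, loops=3, term = A^1 * d^2
  state 01111: A-exp=+3, loops=4, term = A^3 * d^3
  state 10000: A-exp=-3, loops=1, term = A^-3 * d^0
  state 10001: A-exp=-1, loops=2, term = A^-1 * d^1
  state 10010: A-exp=-1, loops=2, term = A^-1 * d^1
  state 10011: A-exp=+1, loops=3, term = A^1 * d^2
  state 10100: A-exp=-1, loops=2, term = A^-1 * d^1
  state 10101: A-exp=+1, loops=3, term = A^1 * d^2
  state 10110: A-exp=+1, loops=3, term = A^1 * d^2
  state 10111: A-exp=+3, loops=4, term = A^3 * d^3
  state 11000: A-exp=-1, loops=2, term = A^-1 * d^1
  state 11001: A-exp=+1, loops=3, term = A^1 * d^2
  state 11010: A-exp=+1, loops=3, term = A^1 * d^2
  state 11011: A-exp=+3, loops=4, term = A^3 * d^3
  state 11100: A-exp=+1, loops=3, term = A^1 * d^2
  state 11101: A-exp=+3, loops=4, term = A^3 * d^3
  state 11110: A-exp=+3, loops=4, term = A^3 * d^3
  state 11111: A-exp=+5, loops=5, term = A^5 * d^4
Collect the terms by A-exponent (count of states per loop number):
Powers of d = -A^2 - A^-2: d^2 = A^4 + 2 + A^-4; d^3 = -A^6 - 3*A^2 - 3*A^-2 - A^-6; d^4 = A^8 + 4*A^4 + 6 + 4*A^-4 + A^-8.
  A^5 * (d^4) = A^13 + 4*A^9 + 6*A^5 + 4*A + A^-3
  A^3 * (5*d^3) = -5*A^9 - 15*A^5 - 15*A - 5*A^-3
  A^1 * (10*d^2) = 10*A^5 + 20*A + 10*A^-3
  A^-1 * (10*d) = -10*A - 10*A^-3
  A^-3 * (5) = 5*A^-3
  A^-5 * (d) = -A^-3 - A^-7
Summing the groups: <K> = A^13 - A^9 + A^5 - A - A^-7
Normalise by the writhe: (-A^3)^(-w) = (-A^3)^(5) = -A^15, so f(A) = -A^15 * <K> = -A^28 + A^24 - A^20 + A^16 + A^8.
Substitute A = t^(-1/4), i.e. A^e → t^(-e/4): V(t) = t^-2 + t^-4 - t^-5 + t^-6 - t^-7

Answer: t^-2 + t^-4 - t^-5 + t^-6 - t^-7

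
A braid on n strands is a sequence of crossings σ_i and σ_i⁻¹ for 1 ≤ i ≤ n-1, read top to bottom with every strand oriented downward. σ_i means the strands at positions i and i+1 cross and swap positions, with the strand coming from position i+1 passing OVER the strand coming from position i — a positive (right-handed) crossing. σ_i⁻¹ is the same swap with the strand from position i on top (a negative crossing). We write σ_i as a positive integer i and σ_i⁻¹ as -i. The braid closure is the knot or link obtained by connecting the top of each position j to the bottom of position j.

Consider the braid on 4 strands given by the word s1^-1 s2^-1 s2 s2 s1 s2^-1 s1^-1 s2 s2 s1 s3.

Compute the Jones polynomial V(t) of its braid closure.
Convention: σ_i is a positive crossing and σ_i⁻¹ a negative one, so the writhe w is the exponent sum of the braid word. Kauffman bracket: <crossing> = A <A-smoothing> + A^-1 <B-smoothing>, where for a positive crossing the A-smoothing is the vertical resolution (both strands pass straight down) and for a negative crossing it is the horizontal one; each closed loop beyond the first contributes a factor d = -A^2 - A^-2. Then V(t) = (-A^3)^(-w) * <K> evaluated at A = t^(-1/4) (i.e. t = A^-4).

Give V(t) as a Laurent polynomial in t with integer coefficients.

The presented braid s1^-1 s2^-1 s2 s2 s1 s2^-1 s1^-1 s2 s2 s1 s3 on 4 strands reduces by inverse Markov moves (closure unchanged at each step):
  Destabilize: the word has the form β·s3 where s3 occurs only as the final letter (β ∈ B_3); drop it and the last strand → 3 strands.
  Deconjugate: the word is γ·β·γ⁻¹ with γ = s1^-1 s2^-1 (prefix) and γ⁻¹ = s2 s1 (suffix); strip both.
Reduced to β = s2 s2 s1 s2^-1 s1^-1 s2 on 3 strands, 6 crossings.
Compute on β:
Braid: s2 s2 s1 s2^-1 s1^-1 s2 on 3 strands, 6 crossings.
Writhe w = (#positive) - (#negative) = 4 - 2 = 2.
Enumerate smoothing states for the bracket polynomial. There are 2^6 = 64 states.
Smooth each crossing (0=||, 1=⌣⌢); contribution A^(Σ sign_k(1-2s_k)) * d^(L-1).
Tabulate the states by total A-exponent and number of loops L (A-exp: L × count):
  A^6: L=1 ×1
  A^4: L=2 ×6
  A^2: L=1 ×7, L=3 ×8
  A^0: L=2 ×16, L=4 ×4
  A^-2: L=1 ×3, L=3 ×11, L=5 ×1
  A^-4: L=2 ×3, L=4 ×3
  A^-6: L=3 ×1
Each group contributes A^e * Σ count * d^(L-1):
Powers of d = -A^2 - A^-2: d^2 = A^4 + 2 + A^-4; d^3 = -A^6 - 3*A^2 - 3*A^-2 - A^-6; d^4 = A^8 + 4*A^4 + 6 + 4*A^-4 + A^-8.
  A^6 * (1) = A^6
  A^4 * (6*d) = -6*A^6 - 6*A^2
  A^2 * (7 + 8*d^2) = 8*A^6 + 23*A^2 + 8*A^-2
  A^0 * (16*d + 4*d^3) = -4*A^6 - 28*A^2 - 28*A^-2 - 4*A^-6
  A^-2 * (3 + 11*d^2 + d^4) = A^6 + 15*A^2 + 31*A^-2 + 15*A^-6 + A^-10
  A^-4 * (3*d + 3*d^3) = -3*A^2 - 12*A^-2 - 12*A^-6 - 3*A^-10
  A^-6 * (d^2) = A^-2 + 2*A^-6 + A^-10
Summing the groups: <K> = A^2 + A^-6 - A^-10
Normalise by the writhe: (-A^3)^(-w) = (-A^3)^(-2) = A^-6, so f(A) = A^-6 * <K> = A^-4 + A^-12 - A^-16.
Substitute A = t^(-1/4), i.e. A^e → t^(-e/4): V(t) = -t^4 + t^3 + t

Answer: -t^4 + t^3 + t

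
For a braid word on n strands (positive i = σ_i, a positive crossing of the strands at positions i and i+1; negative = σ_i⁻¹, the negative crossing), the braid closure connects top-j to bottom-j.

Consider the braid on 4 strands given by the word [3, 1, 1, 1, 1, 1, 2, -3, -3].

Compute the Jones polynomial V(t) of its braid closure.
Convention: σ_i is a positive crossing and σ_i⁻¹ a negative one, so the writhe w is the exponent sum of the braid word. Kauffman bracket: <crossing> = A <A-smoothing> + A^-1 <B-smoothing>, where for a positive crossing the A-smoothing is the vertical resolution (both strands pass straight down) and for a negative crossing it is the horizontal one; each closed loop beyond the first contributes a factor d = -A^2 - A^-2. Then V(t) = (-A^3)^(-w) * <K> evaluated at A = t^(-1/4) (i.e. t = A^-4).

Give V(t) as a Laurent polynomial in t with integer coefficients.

-t^7 + t^6 - t^5 + t^4 + t^2

Derivation:
The presented braid s3 s1 s1 s1 s1 s1 s2 s3^-1 s3^-1 on 4 strands reduces by inverse Markov moves (closure unchanged at each step):
  Deconjugate: the word is γ·β·γ⁻¹ with γ = s3 (prefix) and γ⁻¹ = s3^-1 (suffix); strip both.
  Destabilize: the word has the form β·s3^-1 where s3^-1 occurs only as the final letter (β ∈ B_3); drop it and the last strand → 3 strands.
  Destabilize: the word has the form β·s2 where s2 occurs only as the final letter (β ∈ B_2); drop it and the last strand → 2 strands.
Reduced to β = s1 s1 s1 s1 s1 on 2 strands, 5 crossings.
Compute on β:
Braid: s1 s1 s1 s1 s1 on 2 strands, 5 crossings.
Writhe w = (#positive) - (#negative) = 5 - 0 = 5.
Enumerate smoothing states for the bracket polynomial. There are 2^5 = 32 states.
Smooth each crossing (0=||, 1=⌣⌢); contribution A^(Σ sign_k(1-2s_k)) * d^(L-1).
  state 00000: A-exp=+5, loops=2, term = A^5 * d^1
  state 00001: A-exp=+3, loops=1, term = A^3 * d^0
  state 00010: A-exp=+3, loops=1, term = A^3 * d^0
  state 00011: A-exp=+1, loops=2, term = A^1 * d^1
  state 00100: A-exp=+3, loops=1, term = A^3 * d^0
  state 00101: A-exp=+1, loops=2, term = A^1 * d^1
  state 00110: A-exp=+1, loops=2, term = A^1 * d^1
  state 00111: A-exp=-1, loops=3, term = A^-1 * d^2
  state 01000: A-exp=+3, loops=1, term = A^3 * d^0
  state 01001: A-exp=+1, loops=2, term = A^1 * d^1
  state 01010: A-exp=+1, loops=2, term = A^1 * d^1
  state 01011: A-exp=-1, loops=3, term = A^-1 * d^2
  state 01100: A-exp=+1, loops=2, term = A^1 * d^1
  state 01101: A-exp=-1, loops=3, term = A^-1 * d^2
  state 01110: A-exp=-1, loops=3, term = A^-1 * d^2
  state 01111: A-exp=-3, loops=4, term = A^-3 * d^3
  state 10000: A-exp=+3, loops=1, term = A^3 * d^0
  state 10001: A-exp=+1, loops=2, term = A^1 * d^1
  state 10010: A-exp=+1, loops=2, term = A^1 * d^1
  state 10011: A-exp=-1, loops=3, term = A^-1 * d^2
  state 10100: A-exp=+1, loops=2, term = A^1 * d^1
  state 10101: A-exp=-1, loops=3, term = A^-1 * d^2
  state 10110: A-exp=-1, loops=3, term = A^-1 * d^2
  state 10111: A-exp=-3, loops=4, term = A^-3 * d^3
  state 11000: A-exp=+1, loops=2, term = A^1 * d^1
  state 11001: A-exp=-1, loops=3, term = A^-1 * d^2
  state 11010: A-exp=-1, loops=3, term = A^-1 * d^2
  state 11011: A-exp=-3, loops=4, term = A^-3 * d^3
  state 11100: A-exp=-1, loops=3, term = A^-1 * d^2
  state 11101: A-exp=-3, loops=4, term = A^-3 * d^3
  state 11110: A-exp=-3, loops=4, term = A^-3 * d^3
  state 11111: A-exp=-5, loops=5, term = A^-5 * d^4
Collect the terms by A-exponent (count of states per loop number):
Powers of d = -A^2 - A^-2: d^2 = A^4 + 2 + A^-4; d^3 = -A^6 - 3*A^2 - 3*A^-2 - A^-6; d^4 = A^8 + 4*A^4 + 6 + 4*A^-4 + A^-8.
  A^5 * (d) = -A^7 - A^3
  A^3 * (5) = 5*A^3
  A^1 * (10*d) = -10*A^3 - 10*A^-1
  A^-1 * (10*d^2) = 10*A^3 + 20*A^-1 + 10*A^-5
  A^-3 * (5*d^3) = -5*A^3 - 15*A^-1 - 15*A^-5 - 5*A^-9
  A^-5 * (d^4) = A^3 + 4*A^-1 + 6*A^-5 + 4*A^-9 + A^-13
Summing the groups: <K> = -A^7 - A^-1 + A^-5 - A^-9 + A^-13
Normalise by the writhe: (-A^3)^(-w) = (-A^3)^(-5) = -A^-15, so f(A) = -A^-15 * <K> = A^-8 + A^-16 - A^-20 + A^-24 - A^-28.
Substitute A = t^(-1/4), i.e. A^e → t^(-e/4): V(t) = -t^7 + t^6 - t^5 + t^4 + t^2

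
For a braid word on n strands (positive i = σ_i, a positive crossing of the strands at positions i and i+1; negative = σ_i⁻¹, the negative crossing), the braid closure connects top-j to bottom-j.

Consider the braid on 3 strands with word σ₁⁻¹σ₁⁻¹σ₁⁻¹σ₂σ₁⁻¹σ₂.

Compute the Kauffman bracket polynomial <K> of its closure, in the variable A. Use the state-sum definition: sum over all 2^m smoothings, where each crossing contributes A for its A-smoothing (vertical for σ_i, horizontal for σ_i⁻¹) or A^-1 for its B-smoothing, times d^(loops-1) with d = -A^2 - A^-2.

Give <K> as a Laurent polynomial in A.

A^14 - 2*A^10 + 2*A^6 - 2*A^2 + 2*A^-2 - A^-6 + A^-10

Derivation:
Braid: s1^-1 s1^-1 s1^-1 s2 s1^-1 s2 on 3 strands, 6 crossings.
Writhe w = (#positive) - (#negative) = 2 - 4 = -2.
Computing the Kauffman bracket via state sum. There are 2^6 = 64 states.
Smooth each crossing (0=||, 1=⌣⌢); contribution A^(Σ sign_k(1-2s_k)) * d^(L-1).
Tabulate the states by total A-exponent and number of loops L (A-exp: L × count):
  A^6: L=5 ×1
  A^4: L=4 ×6
  A^2: L=3 ×15
  A^0: L=2 ×19, L=4 ×1
  A^-2: L=1 ×11, L=3 ×4
  A^-4: L=2 ×6
  A^-6: L=3 ×1
Each group contributes A^e * Σ count * d^(L-1):
Powers of d = -A^2 - A^-2: d^2 = A^4 + 2 + A^-4; d^3 = -A^6 - 3*A^2 - 3*A^-2 - A^-6; d^4 = A^8 + 4*A^4 + 6 + 4*A^-4 + A^-8.
  A^6 * (d^4) = A^14 + 4*A^10 + 6*A^6 + 4*A^2 + A^-2
  A^4 * (6*d^3) = -6*A^10 - 18*A^6 - 18*A^2 - 6*A^-2
  A^2 * (15*d^2) = 15*A^6 + 30*A^2 + 15*A^-2
  A^0 * (19*d + d^3) = -A^6 - 22*A^2 - 22*A^-2 - A^-6
  A^-2 * (11 + 4*d^2) = 4*A^2 + 19*A^-2 + 4*A^-6
  A^-4 * (6*d) = -6*A^-2 - 6*A^-6
  A^-6 * (d^2) = A^-2 + 2*A^-6 + A^-10
Summing the groups: <K> = A^14 - 2*A^10 + 2*A^6 - 2*A^2 + 2*A^-2 - A^-6 + A^-10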